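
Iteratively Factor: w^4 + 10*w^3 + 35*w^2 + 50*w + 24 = (w + 3)*(w^3 + 7*w^2 + 14*w + 8) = (w + 3)*(w + 4)*(w^2 + 3*w + 2) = (w + 2)*(w + 3)*(w + 4)*(w + 1)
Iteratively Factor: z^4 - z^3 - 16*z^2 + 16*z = (z)*(z^3 - z^2 - 16*z + 16) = z*(z - 1)*(z^2 - 16) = z*(z - 1)*(z + 4)*(z - 4)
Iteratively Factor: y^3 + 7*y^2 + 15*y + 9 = (y + 3)*(y^2 + 4*y + 3) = (y + 3)^2*(y + 1)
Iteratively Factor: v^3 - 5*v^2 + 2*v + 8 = (v - 2)*(v^2 - 3*v - 4) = (v - 4)*(v - 2)*(v + 1)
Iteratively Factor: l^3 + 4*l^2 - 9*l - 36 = (l + 4)*(l^2 - 9) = (l - 3)*(l + 4)*(l + 3)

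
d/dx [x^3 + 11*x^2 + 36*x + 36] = 3*x^2 + 22*x + 36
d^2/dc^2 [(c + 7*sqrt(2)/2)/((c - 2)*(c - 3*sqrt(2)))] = (-2*(c - 2)^2*(c - 3*sqrt(2)) + (c - 2)^2*(2*c + 7*sqrt(2)) - 2*(c - 2)*(c - 3*sqrt(2))^2 + (c - 2)*(c - 3*sqrt(2))*(2*c + 7*sqrt(2)) + (c - 3*sqrt(2))^2*(2*c + 7*sqrt(2)))/((c - 2)^3*(c - 3*sqrt(2))^3)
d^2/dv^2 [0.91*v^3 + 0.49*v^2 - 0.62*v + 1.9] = 5.46*v + 0.98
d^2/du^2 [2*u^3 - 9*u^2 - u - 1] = 12*u - 18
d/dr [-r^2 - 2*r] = -2*r - 2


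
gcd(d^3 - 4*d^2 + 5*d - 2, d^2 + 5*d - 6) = d - 1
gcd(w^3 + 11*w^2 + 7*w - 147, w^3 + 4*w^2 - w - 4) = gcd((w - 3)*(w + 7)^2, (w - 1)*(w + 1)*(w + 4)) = 1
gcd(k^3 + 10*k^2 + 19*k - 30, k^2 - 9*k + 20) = 1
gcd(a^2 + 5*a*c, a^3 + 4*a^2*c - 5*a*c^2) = a^2 + 5*a*c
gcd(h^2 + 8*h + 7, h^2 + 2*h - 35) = h + 7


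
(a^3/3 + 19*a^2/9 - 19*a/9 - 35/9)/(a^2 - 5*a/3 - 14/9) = (-3*a^3 - 19*a^2 + 19*a + 35)/(-9*a^2 + 15*a + 14)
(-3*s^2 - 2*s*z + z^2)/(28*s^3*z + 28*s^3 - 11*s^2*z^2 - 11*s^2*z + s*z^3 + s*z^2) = (-3*s^2 - 2*s*z + z^2)/(s*(28*s^2*z + 28*s^2 - 11*s*z^2 - 11*s*z + z^3 + z^2))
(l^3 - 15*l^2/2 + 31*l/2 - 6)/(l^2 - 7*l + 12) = l - 1/2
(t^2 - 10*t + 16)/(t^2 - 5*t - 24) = (t - 2)/(t + 3)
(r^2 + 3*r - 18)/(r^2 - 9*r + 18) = (r + 6)/(r - 6)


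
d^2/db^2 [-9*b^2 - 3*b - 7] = -18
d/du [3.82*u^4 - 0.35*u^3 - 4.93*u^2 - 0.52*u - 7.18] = 15.28*u^3 - 1.05*u^2 - 9.86*u - 0.52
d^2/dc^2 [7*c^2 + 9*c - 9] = 14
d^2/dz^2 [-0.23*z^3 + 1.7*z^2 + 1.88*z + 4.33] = 3.4 - 1.38*z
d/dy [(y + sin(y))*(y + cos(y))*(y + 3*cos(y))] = -(y + sin(y))*(y + cos(y))*(3*sin(y) - 1) - (y + sin(y))*(y + 3*cos(y))*(sin(y) - 1) + (y + cos(y))*(y + 3*cos(y))*(cos(y) + 1)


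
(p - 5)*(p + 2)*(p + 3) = p^3 - 19*p - 30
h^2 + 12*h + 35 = (h + 5)*(h + 7)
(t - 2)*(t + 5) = t^2 + 3*t - 10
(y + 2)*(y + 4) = y^2 + 6*y + 8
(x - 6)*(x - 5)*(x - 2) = x^3 - 13*x^2 + 52*x - 60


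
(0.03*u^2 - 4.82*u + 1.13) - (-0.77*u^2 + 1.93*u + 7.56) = 0.8*u^2 - 6.75*u - 6.43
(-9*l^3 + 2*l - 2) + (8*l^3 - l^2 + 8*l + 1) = -l^3 - l^2 + 10*l - 1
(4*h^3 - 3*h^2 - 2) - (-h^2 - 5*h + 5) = 4*h^3 - 2*h^2 + 5*h - 7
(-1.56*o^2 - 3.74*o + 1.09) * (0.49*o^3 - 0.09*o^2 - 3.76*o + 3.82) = -0.7644*o^5 - 1.6922*o^4 + 6.7363*o^3 + 8.0051*o^2 - 18.3852*o + 4.1638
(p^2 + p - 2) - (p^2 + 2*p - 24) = 22 - p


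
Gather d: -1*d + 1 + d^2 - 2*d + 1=d^2 - 3*d + 2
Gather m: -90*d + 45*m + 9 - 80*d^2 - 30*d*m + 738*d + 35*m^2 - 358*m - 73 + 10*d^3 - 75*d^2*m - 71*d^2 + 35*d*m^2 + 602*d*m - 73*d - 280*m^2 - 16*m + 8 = 10*d^3 - 151*d^2 + 575*d + m^2*(35*d - 245) + m*(-75*d^2 + 572*d - 329) - 56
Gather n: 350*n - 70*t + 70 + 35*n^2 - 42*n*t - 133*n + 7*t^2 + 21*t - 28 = 35*n^2 + n*(217 - 42*t) + 7*t^2 - 49*t + 42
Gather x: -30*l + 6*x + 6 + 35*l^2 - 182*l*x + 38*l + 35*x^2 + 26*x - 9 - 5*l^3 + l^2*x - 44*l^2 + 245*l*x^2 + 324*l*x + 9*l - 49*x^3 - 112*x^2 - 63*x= -5*l^3 - 9*l^2 + 17*l - 49*x^3 + x^2*(245*l - 77) + x*(l^2 + 142*l - 31) - 3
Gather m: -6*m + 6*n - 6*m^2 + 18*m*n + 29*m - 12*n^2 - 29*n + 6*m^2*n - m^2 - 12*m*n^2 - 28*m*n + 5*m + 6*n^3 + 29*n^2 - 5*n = m^2*(6*n - 7) + m*(-12*n^2 - 10*n + 28) + 6*n^3 + 17*n^2 - 28*n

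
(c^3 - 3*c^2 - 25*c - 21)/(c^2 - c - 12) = (c^2 - 6*c - 7)/(c - 4)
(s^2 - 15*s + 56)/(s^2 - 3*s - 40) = (s - 7)/(s + 5)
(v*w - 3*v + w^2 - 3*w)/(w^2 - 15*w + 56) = (v*w - 3*v + w^2 - 3*w)/(w^2 - 15*w + 56)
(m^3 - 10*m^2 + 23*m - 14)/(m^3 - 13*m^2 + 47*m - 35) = (m - 2)/(m - 5)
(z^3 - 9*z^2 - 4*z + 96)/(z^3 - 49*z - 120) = (z - 4)/(z + 5)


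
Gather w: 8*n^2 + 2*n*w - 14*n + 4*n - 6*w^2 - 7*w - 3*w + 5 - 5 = 8*n^2 - 10*n - 6*w^2 + w*(2*n - 10)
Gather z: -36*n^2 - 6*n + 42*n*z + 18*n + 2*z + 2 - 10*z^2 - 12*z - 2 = -36*n^2 + 12*n - 10*z^2 + z*(42*n - 10)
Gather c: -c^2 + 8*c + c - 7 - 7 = -c^2 + 9*c - 14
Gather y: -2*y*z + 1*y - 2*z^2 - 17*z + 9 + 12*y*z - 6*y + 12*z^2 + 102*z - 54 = y*(10*z - 5) + 10*z^2 + 85*z - 45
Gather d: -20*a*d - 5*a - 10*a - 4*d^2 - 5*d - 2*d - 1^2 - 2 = -15*a - 4*d^2 + d*(-20*a - 7) - 3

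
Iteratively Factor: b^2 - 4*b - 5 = (b + 1)*(b - 5)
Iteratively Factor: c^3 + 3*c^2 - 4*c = (c)*(c^2 + 3*c - 4) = c*(c + 4)*(c - 1)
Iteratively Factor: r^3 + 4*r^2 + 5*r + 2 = (r + 2)*(r^2 + 2*r + 1) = (r + 1)*(r + 2)*(r + 1)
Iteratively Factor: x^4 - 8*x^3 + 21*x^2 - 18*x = (x)*(x^3 - 8*x^2 + 21*x - 18) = x*(x - 3)*(x^2 - 5*x + 6) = x*(x - 3)*(x - 2)*(x - 3)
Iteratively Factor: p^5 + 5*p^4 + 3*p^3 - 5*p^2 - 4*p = (p)*(p^4 + 5*p^3 + 3*p^2 - 5*p - 4) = p*(p + 1)*(p^3 + 4*p^2 - p - 4) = p*(p - 1)*(p + 1)*(p^2 + 5*p + 4) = p*(p - 1)*(p + 1)*(p + 4)*(p + 1)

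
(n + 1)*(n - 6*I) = n^2 + n - 6*I*n - 6*I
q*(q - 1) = q^2 - q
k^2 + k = k*(k + 1)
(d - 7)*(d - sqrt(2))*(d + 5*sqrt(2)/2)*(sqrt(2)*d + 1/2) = sqrt(2)*d^4 - 7*sqrt(2)*d^3 + 7*d^3/2 - 49*d^2/2 - 17*sqrt(2)*d^2/4 - 5*d/2 + 119*sqrt(2)*d/4 + 35/2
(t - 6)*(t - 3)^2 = t^3 - 12*t^2 + 45*t - 54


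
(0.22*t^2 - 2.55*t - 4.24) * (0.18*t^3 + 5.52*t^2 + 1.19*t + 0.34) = 0.0396*t^5 + 0.7554*t^4 - 14.5774*t^3 - 26.3645*t^2 - 5.9126*t - 1.4416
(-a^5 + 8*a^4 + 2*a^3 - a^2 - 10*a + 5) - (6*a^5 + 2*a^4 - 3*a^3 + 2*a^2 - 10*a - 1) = -7*a^5 + 6*a^4 + 5*a^3 - 3*a^2 + 6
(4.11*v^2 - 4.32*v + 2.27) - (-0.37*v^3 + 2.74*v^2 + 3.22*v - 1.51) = 0.37*v^3 + 1.37*v^2 - 7.54*v + 3.78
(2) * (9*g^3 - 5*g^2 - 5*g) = 18*g^3 - 10*g^2 - 10*g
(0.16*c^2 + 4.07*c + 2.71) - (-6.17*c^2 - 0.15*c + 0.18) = 6.33*c^2 + 4.22*c + 2.53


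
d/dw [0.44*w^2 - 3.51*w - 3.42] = 0.88*w - 3.51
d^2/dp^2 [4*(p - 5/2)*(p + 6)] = 8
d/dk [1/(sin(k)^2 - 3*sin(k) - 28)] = (3 - 2*sin(k))*cos(k)/((sin(k) - 7)^2*(sin(k) + 4)^2)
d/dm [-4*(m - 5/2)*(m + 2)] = 2 - 8*m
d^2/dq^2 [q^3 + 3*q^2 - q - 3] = 6*q + 6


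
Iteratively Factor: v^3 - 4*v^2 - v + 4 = (v + 1)*(v^2 - 5*v + 4) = (v - 4)*(v + 1)*(v - 1)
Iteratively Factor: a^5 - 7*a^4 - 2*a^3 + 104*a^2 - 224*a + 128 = (a - 4)*(a^4 - 3*a^3 - 14*a^2 + 48*a - 32) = (a - 4)^2*(a^3 + a^2 - 10*a + 8) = (a - 4)^2*(a - 2)*(a^2 + 3*a - 4) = (a - 4)^2*(a - 2)*(a + 4)*(a - 1)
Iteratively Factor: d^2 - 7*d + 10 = (d - 2)*(d - 5)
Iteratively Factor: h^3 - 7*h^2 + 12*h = (h - 4)*(h^2 - 3*h) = (h - 4)*(h - 3)*(h)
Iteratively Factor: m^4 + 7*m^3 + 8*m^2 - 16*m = (m + 4)*(m^3 + 3*m^2 - 4*m) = m*(m + 4)*(m^2 + 3*m - 4) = m*(m + 4)^2*(m - 1)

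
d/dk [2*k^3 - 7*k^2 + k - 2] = 6*k^2 - 14*k + 1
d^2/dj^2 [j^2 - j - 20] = 2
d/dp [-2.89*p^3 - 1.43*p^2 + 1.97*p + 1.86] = -8.67*p^2 - 2.86*p + 1.97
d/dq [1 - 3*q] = -3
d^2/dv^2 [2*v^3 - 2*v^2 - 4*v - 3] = 12*v - 4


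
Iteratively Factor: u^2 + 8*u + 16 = (u + 4)*(u + 4)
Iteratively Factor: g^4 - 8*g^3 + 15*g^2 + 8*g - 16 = (g + 1)*(g^3 - 9*g^2 + 24*g - 16) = (g - 1)*(g + 1)*(g^2 - 8*g + 16) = (g - 4)*(g - 1)*(g + 1)*(g - 4)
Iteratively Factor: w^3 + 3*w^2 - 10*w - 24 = (w + 2)*(w^2 + w - 12) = (w - 3)*(w + 2)*(w + 4)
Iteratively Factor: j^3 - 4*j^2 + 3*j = (j - 1)*(j^2 - 3*j) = (j - 3)*(j - 1)*(j)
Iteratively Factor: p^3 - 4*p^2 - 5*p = (p + 1)*(p^2 - 5*p) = p*(p + 1)*(p - 5)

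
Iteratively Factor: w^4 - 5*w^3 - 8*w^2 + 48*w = (w)*(w^3 - 5*w^2 - 8*w + 48) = w*(w - 4)*(w^2 - w - 12) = w*(w - 4)*(w + 3)*(w - 4)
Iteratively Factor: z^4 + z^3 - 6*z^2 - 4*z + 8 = (z - 1)*(z^3 + 2*z^2 - 4*z - 8) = (z - 2)*(z - 1)*(z^2 + 4*z + 4) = (z - 2)*(z - 1)*(z + 2)*(z + 2)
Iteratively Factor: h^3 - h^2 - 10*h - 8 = (h + 2)*(h^2 - 3*h - 4) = (h - 4)*(h + 2)*(h + 1)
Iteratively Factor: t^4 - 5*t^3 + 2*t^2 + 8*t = (t + 1)*(t^3 - 6*t^2 + 8*t) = (t - 2)*(t + 1)*(t^2 - 4*t) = t*(t - 2)*(t + 1)*(t - 4)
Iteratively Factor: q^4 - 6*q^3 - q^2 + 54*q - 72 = (q - 4)*(q^3 - 2*q^2 - 9*q + 18) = (q - 4)*(q - 3)*(q^2 + q - 6) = (q - 4)*(q - 3)*(q + 3)*(q - 2)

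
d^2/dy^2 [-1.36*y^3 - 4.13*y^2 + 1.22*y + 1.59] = -8.16*y - 8.26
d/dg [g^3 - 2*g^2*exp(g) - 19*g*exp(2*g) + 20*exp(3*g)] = -2*g^2*exp(g) + 3*g^2 - 38*g*exp(2*g) - 4*g*exp(g) + 60*exp(3*g) - 19*exp(2*g)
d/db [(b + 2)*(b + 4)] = 2*b + 6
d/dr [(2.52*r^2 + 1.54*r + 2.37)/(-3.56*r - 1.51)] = (-8.9712*r^2 - 7.6104*r + 6.1118)/(12.6736*r^2 + 10.7512*r + 2.2801)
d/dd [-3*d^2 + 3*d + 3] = 3 - 6*d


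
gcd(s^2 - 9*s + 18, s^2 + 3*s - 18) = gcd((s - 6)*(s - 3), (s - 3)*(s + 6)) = s - 3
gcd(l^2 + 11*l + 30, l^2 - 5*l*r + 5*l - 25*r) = l + 5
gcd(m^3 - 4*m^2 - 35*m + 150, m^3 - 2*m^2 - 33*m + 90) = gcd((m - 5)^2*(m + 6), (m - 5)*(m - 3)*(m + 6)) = m^2 + m - 30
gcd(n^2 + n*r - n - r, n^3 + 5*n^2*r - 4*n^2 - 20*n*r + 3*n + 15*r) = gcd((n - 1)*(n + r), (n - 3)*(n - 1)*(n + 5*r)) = n - 1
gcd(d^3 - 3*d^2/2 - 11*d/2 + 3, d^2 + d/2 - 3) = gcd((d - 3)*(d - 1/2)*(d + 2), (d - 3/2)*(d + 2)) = d + 2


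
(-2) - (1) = -3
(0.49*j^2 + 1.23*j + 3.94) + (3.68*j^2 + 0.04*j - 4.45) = 4.17*j^2 + 1.27*j - 0.51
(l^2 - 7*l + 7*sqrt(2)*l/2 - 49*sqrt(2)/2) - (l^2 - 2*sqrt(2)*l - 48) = -7*l + 11*sqrt(2)*l/2 - 49*sqrt(2)/2 + 48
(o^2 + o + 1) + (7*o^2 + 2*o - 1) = 8*o^2 + 3*o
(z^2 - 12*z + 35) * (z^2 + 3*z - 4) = z^4 - 9*z^3 - 5*z^2 + 153*z - 140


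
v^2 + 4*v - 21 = (v - 3)*(v + 7)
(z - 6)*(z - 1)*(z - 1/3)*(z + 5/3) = z^4 - 17*z^3/3 - 35*z^2/9 + 107*z/9 - 10/3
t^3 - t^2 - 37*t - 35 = (t - 7)*(t + 1)*(t + 5)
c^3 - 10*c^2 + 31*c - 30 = (c - 5)*(c - 3)*(c - 2)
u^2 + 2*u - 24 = (u - 4)*(u + 6)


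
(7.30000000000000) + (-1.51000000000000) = 5.79000000000000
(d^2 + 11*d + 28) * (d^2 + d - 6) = d^4 + 12*d^3 + 33*d^2 - 38*d - 168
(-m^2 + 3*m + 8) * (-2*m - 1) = 2*m^3 - 5*m^2 - 19*m - 8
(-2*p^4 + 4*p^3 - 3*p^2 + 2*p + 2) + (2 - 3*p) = -2*p^4 + 4*p^3 - 3*p^2 - p + 4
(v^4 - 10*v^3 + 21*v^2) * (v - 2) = v^5 - 12*v^4 + 41*v^3 - 42*v^2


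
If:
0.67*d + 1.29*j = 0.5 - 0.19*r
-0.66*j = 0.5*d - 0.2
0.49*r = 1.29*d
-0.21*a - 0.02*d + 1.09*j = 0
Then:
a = -0.70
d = 0.57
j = -0.13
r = 1.49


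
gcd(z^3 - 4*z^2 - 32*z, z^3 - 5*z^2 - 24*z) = z^2 - 8*z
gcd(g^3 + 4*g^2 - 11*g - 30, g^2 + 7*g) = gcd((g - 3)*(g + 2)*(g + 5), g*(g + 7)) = 1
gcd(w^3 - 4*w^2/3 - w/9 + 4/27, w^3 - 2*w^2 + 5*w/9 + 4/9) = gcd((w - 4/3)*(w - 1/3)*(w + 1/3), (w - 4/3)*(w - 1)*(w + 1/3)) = w^2 - w - 4/9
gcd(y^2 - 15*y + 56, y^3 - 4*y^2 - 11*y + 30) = 1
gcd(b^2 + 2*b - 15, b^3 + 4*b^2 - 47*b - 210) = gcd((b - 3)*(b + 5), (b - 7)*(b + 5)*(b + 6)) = b + 5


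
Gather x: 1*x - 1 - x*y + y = x*(1 - y) + y - 1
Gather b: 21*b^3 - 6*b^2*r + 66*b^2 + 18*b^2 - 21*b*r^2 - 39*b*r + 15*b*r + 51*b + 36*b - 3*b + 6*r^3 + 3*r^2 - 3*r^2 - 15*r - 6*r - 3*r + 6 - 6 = 21*b^3 + b^2*(84 - 6*r) + b*(-21*r^2 - 24*r + 84) + 6*r^3 - 24*r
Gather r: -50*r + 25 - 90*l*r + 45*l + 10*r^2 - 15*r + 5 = 45*l + 10*r^2 + r*(-90*l - 65) + 30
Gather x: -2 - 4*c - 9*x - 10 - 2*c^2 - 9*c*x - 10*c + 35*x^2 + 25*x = -2*c^2 - 14*c + 35*x^2 + x*(16 - 9*c) - 12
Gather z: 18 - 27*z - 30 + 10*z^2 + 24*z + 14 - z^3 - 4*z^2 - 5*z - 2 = -z^3 + 6*z^2 - 8*z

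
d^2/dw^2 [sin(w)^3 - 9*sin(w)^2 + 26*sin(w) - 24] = -9*sin(w)^3 + 36*sin(w)^2 - 20*sin(w) - 18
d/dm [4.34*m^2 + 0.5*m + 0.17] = 8.68*m + 0.5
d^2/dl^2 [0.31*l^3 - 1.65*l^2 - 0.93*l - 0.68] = 1.86*l - 3.3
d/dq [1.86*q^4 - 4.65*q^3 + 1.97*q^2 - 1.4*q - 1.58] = 7.44*q^3 - 13.95*q^2 + 3.94*q - 1.4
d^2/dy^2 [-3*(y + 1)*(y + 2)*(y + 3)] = -18*y - 36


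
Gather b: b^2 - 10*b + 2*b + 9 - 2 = b^2 - 8*b + 7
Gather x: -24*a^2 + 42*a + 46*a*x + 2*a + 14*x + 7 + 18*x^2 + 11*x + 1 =-24*a^2 + 44*a + 18*x^2 + x*(46*a + 25) + 8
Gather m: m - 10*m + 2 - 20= -9*m - 18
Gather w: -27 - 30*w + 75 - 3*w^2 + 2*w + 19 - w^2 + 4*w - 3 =-4*w^2 - 24*w + 64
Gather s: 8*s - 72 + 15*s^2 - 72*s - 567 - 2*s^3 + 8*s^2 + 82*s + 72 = -2*s^3 + 23*s^2 + 18*s - 567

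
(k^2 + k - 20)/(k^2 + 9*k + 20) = (k - 4)/(k + 4)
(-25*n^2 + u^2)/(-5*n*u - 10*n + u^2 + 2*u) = (5*n + u)/(u + 2)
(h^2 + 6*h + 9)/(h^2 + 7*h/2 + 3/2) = 2*(h + 3)/(2*h + 1)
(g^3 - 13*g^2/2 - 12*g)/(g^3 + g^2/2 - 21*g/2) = (2*g^2 - 13*g - 24)/(2*g^2 + g - 21)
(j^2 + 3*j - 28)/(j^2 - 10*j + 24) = (j + 7)/(j - 6)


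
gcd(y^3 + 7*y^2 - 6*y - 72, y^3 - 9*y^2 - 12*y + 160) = y + 4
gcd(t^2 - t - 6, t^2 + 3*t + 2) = t + 2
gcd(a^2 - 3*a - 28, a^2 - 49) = a - 7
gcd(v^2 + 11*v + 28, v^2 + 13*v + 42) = v + 7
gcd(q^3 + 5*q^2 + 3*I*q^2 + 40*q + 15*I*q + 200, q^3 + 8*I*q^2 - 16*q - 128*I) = q + 8*I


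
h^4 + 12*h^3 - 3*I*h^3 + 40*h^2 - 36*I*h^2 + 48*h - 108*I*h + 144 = (h + 6)^2*(h - 4*I)*(h + I)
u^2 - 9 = (u - 3)*(u + 3)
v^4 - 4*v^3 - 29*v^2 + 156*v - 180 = (v - 5)*(v - 3)*(v - 2)*(v + 6)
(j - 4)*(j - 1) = j^2 - 5*j + 4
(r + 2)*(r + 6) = r^2 + 8*r + 12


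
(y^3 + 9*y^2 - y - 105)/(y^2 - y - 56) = (y^2 + 2*y - 15)/(y - 8)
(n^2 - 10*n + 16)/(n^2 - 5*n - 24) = (n - 2)/(n + 3)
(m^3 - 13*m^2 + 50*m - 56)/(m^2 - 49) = (m^2 - 6*m + 8)/(m + 7)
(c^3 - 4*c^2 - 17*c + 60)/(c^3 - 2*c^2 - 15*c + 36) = (c - 5)/(c - 3)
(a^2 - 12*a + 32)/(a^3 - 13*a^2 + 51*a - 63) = (a^2 - 12*a + 32)/(a^3 - 13*a^2 + 51*a - 63)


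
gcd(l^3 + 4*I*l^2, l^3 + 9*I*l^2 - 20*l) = l^2 + 4*I*l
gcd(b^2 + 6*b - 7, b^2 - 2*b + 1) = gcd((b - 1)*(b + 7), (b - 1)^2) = b - 1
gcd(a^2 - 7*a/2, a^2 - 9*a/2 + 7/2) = a - 7/2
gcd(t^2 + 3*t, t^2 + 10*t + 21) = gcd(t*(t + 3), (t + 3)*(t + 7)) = t + 3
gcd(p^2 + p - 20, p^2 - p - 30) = p + 5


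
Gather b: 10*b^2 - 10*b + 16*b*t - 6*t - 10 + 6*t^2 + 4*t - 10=10*b^2 + b*(16*t - 10) + 6*t^2 - 2*t - 20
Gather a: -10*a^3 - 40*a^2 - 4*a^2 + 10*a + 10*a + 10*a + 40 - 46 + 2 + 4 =-10*a^3 - 44*a^2 + 30*a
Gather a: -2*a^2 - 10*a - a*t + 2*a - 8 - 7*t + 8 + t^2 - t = -2*a^2 + a*(-t - 8) + t^2 - 8*t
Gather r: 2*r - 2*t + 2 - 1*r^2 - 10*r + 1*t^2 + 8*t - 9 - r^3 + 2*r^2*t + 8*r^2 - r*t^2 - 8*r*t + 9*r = -r^3 + r^2*(2*t + 7) + r*(-t^2 - 8*t + 1) + t^2 + 6*t - 7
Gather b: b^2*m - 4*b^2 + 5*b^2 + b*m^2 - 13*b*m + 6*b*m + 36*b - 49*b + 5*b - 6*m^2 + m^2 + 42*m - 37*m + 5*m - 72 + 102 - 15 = b^2*(m + 1) + b*(m^2 - 7*m - 8) - 5*m^2 + 10*m + 15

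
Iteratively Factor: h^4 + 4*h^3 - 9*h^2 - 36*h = (h - 3)*(h^3 + 7*h^2 + 12*h) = (h - 3)*(h + 3)*(h^2 + 4*h) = h*(h - 3)*(h + 3)*(h + 4)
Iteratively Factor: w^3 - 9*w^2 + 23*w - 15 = (w - 5)*(w^2 - 4*w + 3) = (w - 5)*(w - 3)*(w - 1)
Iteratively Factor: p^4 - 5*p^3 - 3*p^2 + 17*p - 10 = (p - 5)*(p^3 - 3*p + 2) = (p - 5)*(p - 1)*(p^2 + p - 2) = (p - 5)*(p - 1)^2*(p + 2)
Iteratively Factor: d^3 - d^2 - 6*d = (d + 2)*(d^2 - 3*d) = d*(d + 2)*(d - 3)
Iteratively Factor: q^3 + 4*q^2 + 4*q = (q)*(q^2 + 4*q + 4) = q*(q + 2)*(q + 2)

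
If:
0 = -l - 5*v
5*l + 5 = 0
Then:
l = -1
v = 1/5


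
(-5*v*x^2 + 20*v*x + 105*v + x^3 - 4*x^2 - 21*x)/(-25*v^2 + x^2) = (x^2 - 4*x - 21)/(5*v + x)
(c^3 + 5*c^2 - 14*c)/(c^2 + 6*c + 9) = c*(c^2 + 5*c - 14)/(c^2 + 6*c + 9)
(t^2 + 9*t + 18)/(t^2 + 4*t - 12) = (t + 3)/(t - 2)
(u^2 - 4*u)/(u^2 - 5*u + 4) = u/(u - 1)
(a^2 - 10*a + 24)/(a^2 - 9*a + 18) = (a - 4)/(a - 3)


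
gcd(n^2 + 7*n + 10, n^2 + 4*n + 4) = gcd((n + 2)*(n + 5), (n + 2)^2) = n + 2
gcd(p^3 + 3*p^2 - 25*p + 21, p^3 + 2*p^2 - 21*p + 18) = p^2 - 4*p + 3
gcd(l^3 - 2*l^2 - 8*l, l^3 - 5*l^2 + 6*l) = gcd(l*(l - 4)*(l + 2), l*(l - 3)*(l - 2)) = l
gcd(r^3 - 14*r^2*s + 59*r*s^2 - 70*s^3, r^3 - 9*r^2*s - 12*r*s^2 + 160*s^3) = r - 5*s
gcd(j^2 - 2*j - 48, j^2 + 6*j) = j + 6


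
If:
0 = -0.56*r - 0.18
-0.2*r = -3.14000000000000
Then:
No Solution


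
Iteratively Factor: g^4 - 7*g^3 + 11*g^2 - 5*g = (g)*(g^3 - 7*g^2 + 11*g - 5) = g*(g - 1)*(g^2 - 6*g + 5) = g*(g - 1)^2*(g - 5)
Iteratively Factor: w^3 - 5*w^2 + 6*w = (w - 2)*(w^2 - 3*w) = w*(w - 2)*(w - 3)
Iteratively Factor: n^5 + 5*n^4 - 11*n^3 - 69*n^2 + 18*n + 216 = (n + 3)*(n^4 + 2*n^3 - 17*n^2 - 18*n + 72) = (n - 2)*(n + 3)*(n^3 + 4*n^2 - 9*n - 36) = (n - 2)*(n + 3)*(n + 4)*(n^2 - 9) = (n - 3)*(n - 2)*(n + 3)*(n + 4)*(n + 3)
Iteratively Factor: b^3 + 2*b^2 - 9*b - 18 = (b + 3)*(b^2 - b - 6) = (b - 3)*(b + 3)*(b + 2)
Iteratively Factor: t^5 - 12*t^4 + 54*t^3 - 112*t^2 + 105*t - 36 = (t - 3)*(t^4 - 9*t^3 + 27*t^2 - 31*t + 12) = (t - 3)*(t - 1)*(t^3 - 8*t^2 + 19*t - 12) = (t - 3)^2*(t - 1)*(t^2 - 5*t + 4) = (t - 3)^2*(t - 1)^2*(t - 4)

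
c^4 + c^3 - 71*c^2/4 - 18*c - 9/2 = (c + 1/2)^2*(c - 3*sqrt(2))*(c + 3*sqrt(2))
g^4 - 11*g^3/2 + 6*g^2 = g^2*(g - 4)*(g - 3/2)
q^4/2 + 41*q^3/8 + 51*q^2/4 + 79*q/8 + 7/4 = (q/2 + 1)*(q + 1/4)*(q + 1)*(q + 7)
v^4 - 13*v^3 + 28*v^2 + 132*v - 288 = (v - 8)*(v - 6)*(v - 2)*(v + 3)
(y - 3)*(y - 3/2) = y^2 - 9*y/2 + 9/2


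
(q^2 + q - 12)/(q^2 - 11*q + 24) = (q + 4)/(q - 8)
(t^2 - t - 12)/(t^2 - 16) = (t + 3)/(t + 4)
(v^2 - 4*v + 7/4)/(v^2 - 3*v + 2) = (v^2 - 4*v + 7/4)/(v^2 - 3*v + 2)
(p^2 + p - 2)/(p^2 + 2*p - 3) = (p + 2)/(p + 3)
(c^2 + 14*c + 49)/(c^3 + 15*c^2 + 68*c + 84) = (c + 7)/(c^2 + 8*c + 12)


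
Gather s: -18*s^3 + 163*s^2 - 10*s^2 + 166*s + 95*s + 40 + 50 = -18*s^3 + 153*s^2 + 261*s + 90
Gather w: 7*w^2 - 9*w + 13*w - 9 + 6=7*w^2 + 4*w - 3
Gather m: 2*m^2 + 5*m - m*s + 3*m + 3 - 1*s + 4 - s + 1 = 2*m^2 + m*(8 - s) - 2*s + 8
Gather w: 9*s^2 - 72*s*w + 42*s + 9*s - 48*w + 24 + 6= 9*s^2 + 51*s + w*(-72*s - 48) + 30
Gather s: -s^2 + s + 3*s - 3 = -s^2 + 4*s - 3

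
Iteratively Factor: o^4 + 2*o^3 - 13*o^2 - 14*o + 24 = (o + 4)*(o^3 - 2*o^2 - 5*o + 6) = (o - 1)*(o + 4)*(o^2 - o - 6) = (o - 3)*(o - 1)*(o + 4)*(o + 2)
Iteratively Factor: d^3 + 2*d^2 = (d)*(d^2 + 2*d) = d*(d + 2)*(d)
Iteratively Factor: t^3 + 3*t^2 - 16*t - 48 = (t + 4)*(t^2 - t - 12) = (t - 4)*(t + 4)*(t + 3)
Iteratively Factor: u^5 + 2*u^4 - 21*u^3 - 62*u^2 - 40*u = (u - 5)*(u^4 + 7*u^3 + 14*u^2 + 8*u) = (u - 5)*(u + 1)*(u^3 + 6*u^2 + 8*u) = (u - 5)*(u + 1)*(u + 4)*(u^2 + 2*u) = (u - 5)*(u + 1)*(u + 2)*(u + 4)*(u)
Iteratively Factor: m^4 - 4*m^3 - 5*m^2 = (m)*(m^3 - 4*m^2 - 5*m) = m^2*(m^2 - 4*m - 5) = m^2*(m - 5)*(m + 1)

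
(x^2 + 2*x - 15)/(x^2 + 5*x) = (x - 3)/x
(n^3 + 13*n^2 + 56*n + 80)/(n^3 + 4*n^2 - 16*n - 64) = (n + 5)/(n - 4)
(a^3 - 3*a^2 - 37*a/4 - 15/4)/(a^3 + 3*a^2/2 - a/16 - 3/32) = 8*(2*a^2 - 9*a - 5)/(16*a^2 - 1)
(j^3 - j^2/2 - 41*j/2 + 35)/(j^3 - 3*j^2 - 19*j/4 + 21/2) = 2*(j^2 + 3*j - 10)/(2*j^2 + j - 6)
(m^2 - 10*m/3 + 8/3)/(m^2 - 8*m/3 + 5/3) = (3*m^2 - 10*m + 8)/(3*m^2 - 8*m + 5)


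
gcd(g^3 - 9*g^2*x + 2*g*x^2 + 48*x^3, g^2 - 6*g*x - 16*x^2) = -g^2 + 6*g*x + 16*x^2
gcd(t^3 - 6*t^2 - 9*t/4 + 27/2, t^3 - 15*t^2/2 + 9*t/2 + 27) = t^2 - 9*t/2 - 9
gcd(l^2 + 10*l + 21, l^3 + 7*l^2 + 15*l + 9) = l + 3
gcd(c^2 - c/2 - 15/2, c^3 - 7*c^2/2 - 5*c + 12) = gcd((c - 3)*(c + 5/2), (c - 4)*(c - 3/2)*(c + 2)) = 1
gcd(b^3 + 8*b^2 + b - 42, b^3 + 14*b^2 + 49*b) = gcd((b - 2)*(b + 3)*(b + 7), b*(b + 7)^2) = b + 7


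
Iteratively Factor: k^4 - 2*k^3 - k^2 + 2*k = (k)*(k^3 - 2*k^2 - k + 2) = k*(k + 1)*(k^2 - 3*k + 2) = k*(k - 2)*(k + 1)*(k - 1)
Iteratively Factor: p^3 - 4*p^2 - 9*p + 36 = (p - 4)*(p^2 - 9) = (p - 4)*(p - 3)*(p + 3)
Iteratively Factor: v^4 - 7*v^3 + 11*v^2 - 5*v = (v - 5)*(v^3 - 2*v^2 + v) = v*(v - 5)*(v^2 - 2*v + 1) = v*(v - 5)*(v - 1)*(v - 1)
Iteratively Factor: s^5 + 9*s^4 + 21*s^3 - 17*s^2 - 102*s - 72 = (s - 2)*(s^4 + 11*s^3 + 43*s^2 + 69*s + 36) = (s - 2)*(s + 4)*(s^3 + 7*s^2 + 15*s + 9) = (s - 2)*(s + 3)*(s + 4)*(s^2 + 4*s + 3) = (s - 2)*(s + 3)^2*(s + 4)*(s + 1)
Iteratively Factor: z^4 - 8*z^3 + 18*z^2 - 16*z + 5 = (z - 1)*(z^3 - 7*z^2 + 11*z - 5) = (z - 1)^2*(z^2 - 6*z + 5) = (z - 1)^3*(z - 5)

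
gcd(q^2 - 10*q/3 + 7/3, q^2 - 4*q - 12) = 1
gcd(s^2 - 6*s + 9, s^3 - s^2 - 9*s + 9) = s - 3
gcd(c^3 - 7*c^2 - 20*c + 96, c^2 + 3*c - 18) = c - 3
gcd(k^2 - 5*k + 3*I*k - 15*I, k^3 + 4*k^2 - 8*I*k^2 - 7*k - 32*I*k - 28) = 1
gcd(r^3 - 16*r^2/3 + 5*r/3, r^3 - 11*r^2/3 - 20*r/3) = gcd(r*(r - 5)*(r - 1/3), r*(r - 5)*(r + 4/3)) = r^2 - 5*r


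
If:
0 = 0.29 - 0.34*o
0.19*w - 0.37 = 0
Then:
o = 0.85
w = 1.95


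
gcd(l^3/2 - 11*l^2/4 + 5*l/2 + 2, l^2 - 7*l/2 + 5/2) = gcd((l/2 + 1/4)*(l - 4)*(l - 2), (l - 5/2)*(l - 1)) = 1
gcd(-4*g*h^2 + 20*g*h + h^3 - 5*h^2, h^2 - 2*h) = h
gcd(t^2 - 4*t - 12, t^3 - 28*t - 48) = t^2 - 4*t - 12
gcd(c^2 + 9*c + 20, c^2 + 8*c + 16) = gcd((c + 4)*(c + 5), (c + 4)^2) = c + 4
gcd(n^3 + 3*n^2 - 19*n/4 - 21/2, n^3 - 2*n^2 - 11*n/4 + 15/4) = n + 3/2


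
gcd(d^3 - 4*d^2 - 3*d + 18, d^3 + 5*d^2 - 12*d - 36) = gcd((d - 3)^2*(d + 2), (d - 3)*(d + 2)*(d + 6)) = d^2 - d - 6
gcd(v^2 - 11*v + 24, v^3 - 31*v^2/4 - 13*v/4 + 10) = v - 8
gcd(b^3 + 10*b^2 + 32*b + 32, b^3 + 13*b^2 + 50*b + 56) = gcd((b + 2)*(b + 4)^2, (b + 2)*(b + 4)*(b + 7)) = b^2 + 6*b + 8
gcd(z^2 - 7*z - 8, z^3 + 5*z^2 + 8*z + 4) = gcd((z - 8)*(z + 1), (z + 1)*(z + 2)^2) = z + 1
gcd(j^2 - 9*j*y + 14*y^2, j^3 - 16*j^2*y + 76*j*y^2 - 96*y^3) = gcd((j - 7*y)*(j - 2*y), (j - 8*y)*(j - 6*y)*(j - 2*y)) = -j + 2*y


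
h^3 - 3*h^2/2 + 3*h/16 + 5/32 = (h - 5/4)*(h - 1/2)*(h + 1/4)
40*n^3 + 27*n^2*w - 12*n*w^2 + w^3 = (-8*n + w)*(-5*n + w)*(n + w)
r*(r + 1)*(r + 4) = r^3 + 5*r^2 + 4*r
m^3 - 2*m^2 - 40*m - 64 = (m - 8)*(m + 2)*(m + 4)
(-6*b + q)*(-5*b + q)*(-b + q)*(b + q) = -30*b^4 + 11*b^3*q + 29*b^2*q^2 - 11*b*q^3 + q^4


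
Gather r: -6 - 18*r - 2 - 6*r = -24*r - 8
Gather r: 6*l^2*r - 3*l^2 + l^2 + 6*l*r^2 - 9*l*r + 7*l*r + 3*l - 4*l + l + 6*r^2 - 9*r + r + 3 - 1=-2*l^2 + r^2*(6*l + 6) + r*(6*l^2 - 2*l - 8) + 2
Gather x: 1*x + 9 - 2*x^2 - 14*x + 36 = -2*x^2 - 13*x + 45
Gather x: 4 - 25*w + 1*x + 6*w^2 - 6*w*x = 6*w^2 - 25*w + x*(1 - 6*w) + 4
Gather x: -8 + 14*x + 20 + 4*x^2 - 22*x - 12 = 4*x^2 - 8*x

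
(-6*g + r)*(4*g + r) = -24*g^2 - 2*g*r + r^2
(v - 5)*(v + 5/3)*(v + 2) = v^3 - 4*v^2/3 - 15*v - 50/3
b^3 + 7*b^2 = b^2*(b + 7)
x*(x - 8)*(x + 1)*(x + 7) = x^4 - 57*x^2 - 56*x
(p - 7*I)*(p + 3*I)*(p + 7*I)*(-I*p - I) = -I*p^4 + 3*p^3 - I*p^3 + 3*p^2 - 49*I*p^2 + 147*p - 49*I*p + 147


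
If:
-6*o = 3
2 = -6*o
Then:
No Solution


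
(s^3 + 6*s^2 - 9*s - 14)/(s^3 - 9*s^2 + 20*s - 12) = (s^2 + 8*s + 7)/(s^2 - 7*s + 6)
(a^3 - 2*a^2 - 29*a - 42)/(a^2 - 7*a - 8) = (-a^3 + 2*a^2 + 29*a + 42)/(-a^2 + 7*a + 8)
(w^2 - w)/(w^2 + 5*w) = (w - 1)/(w + 5)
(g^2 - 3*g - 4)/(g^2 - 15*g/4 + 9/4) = 4*(g^2 - 3*g - 4)/(4*g^2 - 15*g + 9)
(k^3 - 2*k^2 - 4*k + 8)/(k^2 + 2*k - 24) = (k^3 - 2*k^2 - 4*k + 8)/(k^2 + 2*k - 24)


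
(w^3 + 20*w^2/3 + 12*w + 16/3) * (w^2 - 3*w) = w^5 + 11*w^4/3 - 8*w^3 - 92*w^2/3 - 16*w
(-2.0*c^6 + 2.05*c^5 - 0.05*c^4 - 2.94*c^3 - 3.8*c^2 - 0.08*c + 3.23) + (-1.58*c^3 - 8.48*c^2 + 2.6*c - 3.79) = -2.0*c^6 + 2.05*c^5 - 0.05*c^4 - 4.52*c^3 - 12.28*c^2 + 2.52*c - 0.56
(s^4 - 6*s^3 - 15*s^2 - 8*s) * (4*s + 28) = 4*s^5 + 4*s^4 - 228*s^3 - 452*s^2 - 224*s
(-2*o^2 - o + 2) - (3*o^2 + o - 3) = -5*o^2 - 2*o + 5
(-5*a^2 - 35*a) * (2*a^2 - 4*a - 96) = -10*a^4 - 50*a^3 + 620*a^2 + 3360*a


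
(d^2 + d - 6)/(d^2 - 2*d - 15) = (d - 2)/(d - 5)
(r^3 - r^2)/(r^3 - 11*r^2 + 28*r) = r*(r - 1)/(r^2 - 11*r + 28)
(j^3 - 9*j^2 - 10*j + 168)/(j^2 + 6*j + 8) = (j^2 - 13*j + 42)/(j + 2)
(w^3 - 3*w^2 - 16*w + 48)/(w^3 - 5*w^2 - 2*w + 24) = (w + 4)/(w + 2)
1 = 1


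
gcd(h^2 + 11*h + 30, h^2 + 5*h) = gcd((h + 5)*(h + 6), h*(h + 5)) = h + 5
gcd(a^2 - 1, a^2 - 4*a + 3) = a - 1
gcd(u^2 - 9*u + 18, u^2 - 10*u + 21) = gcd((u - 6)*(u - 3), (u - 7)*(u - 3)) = u - 3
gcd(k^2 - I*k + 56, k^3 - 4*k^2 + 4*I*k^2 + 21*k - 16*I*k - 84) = k + 7*I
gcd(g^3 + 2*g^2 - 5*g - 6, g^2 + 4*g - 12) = g - 2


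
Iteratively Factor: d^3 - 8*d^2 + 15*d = (d)*(d^2 - 8*d + 15) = d*(d - 5)*(d - 3)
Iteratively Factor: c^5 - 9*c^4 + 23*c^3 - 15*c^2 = (c - 5)*(c^4 - 4*c^3 + 3*c^2) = c*(c - 5)*(c^3 - 4*c^2 + 3*c) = c*(c - 5)*(c - 1)*(c^2 - 3*c) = c^2*(c - 5)*(c - 1)*(c - 3)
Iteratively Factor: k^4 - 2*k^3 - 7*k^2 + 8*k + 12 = (k + 1)*(k^3 - 3*k^2 - 4*k + 12) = (k - 3)*(k + 1)*(k^2 - 4) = (k - 3)*(k + 1)*(k + 2)*(k - 2)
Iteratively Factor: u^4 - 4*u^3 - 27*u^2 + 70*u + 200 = (u - 5)*(u^3 + u^2 - 22*u - 40) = (u - 5)^2*(u^2 + 6*u + 8) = (u - 5)^2*(u + 4)*(u + 2)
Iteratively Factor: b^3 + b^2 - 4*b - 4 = (b + 1)*(b^2 - 4) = (b - 2)*(b + 1)*(b + 2)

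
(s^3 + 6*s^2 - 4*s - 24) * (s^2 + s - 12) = s^5 + 7*s^4 - 10*s^3 - 100*s^2 + 24*s + 288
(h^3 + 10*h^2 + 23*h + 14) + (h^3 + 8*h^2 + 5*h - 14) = 2*h^3 + 18*h^2 + 28*h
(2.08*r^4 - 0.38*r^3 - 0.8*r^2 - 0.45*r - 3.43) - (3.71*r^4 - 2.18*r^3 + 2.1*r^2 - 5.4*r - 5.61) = -1.63*r^4 + 1.8*r^3 - 2.9*r^2 + 4.95*r + 2.18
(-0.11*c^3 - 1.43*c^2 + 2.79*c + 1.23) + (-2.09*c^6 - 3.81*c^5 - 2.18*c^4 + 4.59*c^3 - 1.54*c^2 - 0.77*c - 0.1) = -2.09*c^6 - 3.81*c^5 - 2.18*c^4 + 4.48*c^3 - 2.97*c^2 + 2.02*c + 1.13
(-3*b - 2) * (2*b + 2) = -6*b^2 - 10*b - 4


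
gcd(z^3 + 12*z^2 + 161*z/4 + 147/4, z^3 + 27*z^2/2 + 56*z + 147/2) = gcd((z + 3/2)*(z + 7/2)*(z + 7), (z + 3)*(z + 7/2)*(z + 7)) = z^2 + 21*z/2 + 49/2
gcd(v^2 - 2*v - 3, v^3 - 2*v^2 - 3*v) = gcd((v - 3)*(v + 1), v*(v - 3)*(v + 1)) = v^2 - 2*v - 3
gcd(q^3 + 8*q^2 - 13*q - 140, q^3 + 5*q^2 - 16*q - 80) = q^2 + q - 20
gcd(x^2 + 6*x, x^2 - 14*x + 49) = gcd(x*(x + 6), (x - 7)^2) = 1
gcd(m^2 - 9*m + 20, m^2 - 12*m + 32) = m - 4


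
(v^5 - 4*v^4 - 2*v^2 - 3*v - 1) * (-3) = -3*v^5 + 12*v^4 + 6*v^2 + 9*v + 3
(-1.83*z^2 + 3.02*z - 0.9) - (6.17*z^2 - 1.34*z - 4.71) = -8.0*z^2 + 4.36*z + 3.81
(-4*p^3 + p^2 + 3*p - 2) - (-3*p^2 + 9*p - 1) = -4*p^3 + 4*p^2 - 6*p - 1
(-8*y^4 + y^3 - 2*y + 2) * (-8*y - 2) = 64*y^5 + 8*y^4 - 2*y^3 + 16*y^2 - 12*y - 4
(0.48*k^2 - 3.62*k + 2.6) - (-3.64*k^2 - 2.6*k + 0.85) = 4.12*k^2 - 1.02*k + 1.75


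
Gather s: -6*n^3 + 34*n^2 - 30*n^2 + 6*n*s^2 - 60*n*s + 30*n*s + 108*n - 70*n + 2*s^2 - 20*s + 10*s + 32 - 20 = -6*n^3 + 4*n^2 + 38*n + s^2*(6*n + 2) + s*(-30*n - 10) + 12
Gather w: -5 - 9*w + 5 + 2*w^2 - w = 2*w^2 - 10*w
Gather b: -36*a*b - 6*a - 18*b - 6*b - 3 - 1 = -6*a + b*(-36*a - 24) - 4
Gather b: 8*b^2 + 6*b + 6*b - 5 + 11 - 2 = 8*b^2 + 12*b + 4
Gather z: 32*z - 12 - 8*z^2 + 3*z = -8*z^2 + 35*z - 12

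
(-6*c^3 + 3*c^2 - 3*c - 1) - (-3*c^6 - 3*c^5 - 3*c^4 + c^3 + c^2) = 3*c^6 + 3*c^5 + 3*c^4 - 7*c^3 + 2*c^2 - 3*c - 1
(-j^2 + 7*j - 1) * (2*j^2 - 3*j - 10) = -2*j^4 + 17*j^3 - 13*j^2 - 67*j + 10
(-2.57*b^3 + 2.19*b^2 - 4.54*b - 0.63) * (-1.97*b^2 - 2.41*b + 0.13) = 5.0629*b^5 + 1.8794*b^4 + 3.3318*b^3 + 12.4672*b^2 + 0.9281*b - 0.0819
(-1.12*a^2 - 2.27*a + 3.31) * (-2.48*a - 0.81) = 2.7776*a^3 + 6.5368*a^2 - 6.3701*a - 2.6811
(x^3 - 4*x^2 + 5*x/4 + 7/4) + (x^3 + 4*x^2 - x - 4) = 2*x^3 + x/4 - 9/4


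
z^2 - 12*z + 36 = (z - 6)^2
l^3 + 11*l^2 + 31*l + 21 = (l + 1)*(l + 3)*(l + 7)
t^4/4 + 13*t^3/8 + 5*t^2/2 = t^2*(t/4 + 1)*(t + 5/2)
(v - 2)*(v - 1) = v^2 - 3*v + 2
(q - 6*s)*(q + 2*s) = q^2 - 4*q*s - 12*s^2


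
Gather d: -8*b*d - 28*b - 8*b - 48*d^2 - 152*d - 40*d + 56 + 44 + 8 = -36*b - 48*d^2 + d*(-8*b - 192) + 108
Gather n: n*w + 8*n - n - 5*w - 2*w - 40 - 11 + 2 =n*(w + 7) - 7*w - 49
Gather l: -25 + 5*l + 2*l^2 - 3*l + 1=2*l^2 + 2*l - 24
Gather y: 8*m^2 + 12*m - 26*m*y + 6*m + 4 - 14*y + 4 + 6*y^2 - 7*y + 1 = 8*m^2 + 18*m + 6*y^2 + y*(-26*m - 21) + 9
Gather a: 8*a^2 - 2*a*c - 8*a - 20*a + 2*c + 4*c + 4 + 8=8*a^2 + a*(-2*c - 28) + 6*c + 12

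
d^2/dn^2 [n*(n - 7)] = 2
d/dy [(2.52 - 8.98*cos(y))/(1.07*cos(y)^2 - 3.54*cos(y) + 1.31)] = (-9.6086*cos(y)^2 + 5.3928*cos(y) + 2.843)*sin(y)/(1.1449*cos(y)^4 - 7.5756*cos(y)^3 + 15.335*cos(y)^2 - 9.2748*cos(y) + 1.7161)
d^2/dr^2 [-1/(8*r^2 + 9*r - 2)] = 2*(64*r^2 + 72*r - (16*r + 9)^2 - 16)/(8*r^2 + 9*r - 2)^3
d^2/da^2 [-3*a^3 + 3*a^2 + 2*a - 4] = 6 - 18*a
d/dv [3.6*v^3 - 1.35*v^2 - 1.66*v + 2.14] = 10.8*v^2 - 2.7*v - 1.66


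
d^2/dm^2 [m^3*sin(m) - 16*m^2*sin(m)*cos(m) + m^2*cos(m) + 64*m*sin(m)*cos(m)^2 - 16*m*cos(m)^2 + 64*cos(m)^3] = -m^3*sin(m) + 32*m^2*sin(2*m) + 5*m^2*cos(m) - 14*m*sin(m) - 144*m*sin(3*m) - 32*m*cos(2*m) + 16*sin(2*m) - 14*cos(m) - 48*cos(3*m)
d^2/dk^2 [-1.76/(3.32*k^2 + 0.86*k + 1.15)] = (38.798848*k^2 + 10.050304*k - 1.76*(6.64*k + 0.86)*(13.28*k + 1.72) + 13.43936)/(3.32*k^2 + 0.86*k + 1.15)^3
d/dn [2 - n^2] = -2*n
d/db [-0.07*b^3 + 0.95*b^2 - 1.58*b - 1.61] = -0.21*b^2 + 1.9*b - 1.58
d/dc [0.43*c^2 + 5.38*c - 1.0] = 0.86*c + 5.38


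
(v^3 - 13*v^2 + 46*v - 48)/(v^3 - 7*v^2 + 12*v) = (v^2 - 10*v + 16)/(v*(v - 4))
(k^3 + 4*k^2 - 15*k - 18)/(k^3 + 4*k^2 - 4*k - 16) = (k^3 + 4*k^2 - 15*k - 18)/(k^3 + 4*k^2 - 4*k - 16)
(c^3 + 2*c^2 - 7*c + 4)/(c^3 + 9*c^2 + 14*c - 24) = (c - 1)/(c + 6)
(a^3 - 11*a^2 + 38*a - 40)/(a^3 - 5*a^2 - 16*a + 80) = (a - 2)/(a + 4)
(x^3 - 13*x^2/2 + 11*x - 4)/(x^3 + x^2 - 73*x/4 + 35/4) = 2*(x^2 - 6*x + 8)/(2*x^2 + 3*x - 35)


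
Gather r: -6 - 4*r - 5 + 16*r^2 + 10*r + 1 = 16*r^2 + 6*r - 10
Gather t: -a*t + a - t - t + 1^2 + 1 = a + t*(-a - 2) + 2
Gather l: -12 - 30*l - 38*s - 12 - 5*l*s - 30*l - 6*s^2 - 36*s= l*(-5*s - 60) - 6*s^2 - 74*s - 24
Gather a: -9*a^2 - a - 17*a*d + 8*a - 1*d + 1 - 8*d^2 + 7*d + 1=-9*a^2 + a*(7 - 17*d) - 8*d^2 + 6*d + 2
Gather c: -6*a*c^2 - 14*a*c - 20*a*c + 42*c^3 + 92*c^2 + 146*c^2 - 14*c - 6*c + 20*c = -34*a*c + 42*c^3 + c^2*(238 - 6*a)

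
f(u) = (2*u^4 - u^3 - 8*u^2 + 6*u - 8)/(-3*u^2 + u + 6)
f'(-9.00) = 12.14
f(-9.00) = -53.42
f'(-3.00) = 4.87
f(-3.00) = -3.79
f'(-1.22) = 1782.20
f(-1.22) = -66.65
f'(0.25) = 0.22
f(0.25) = -1.16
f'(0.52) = -0.81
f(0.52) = -1.23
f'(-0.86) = 16.78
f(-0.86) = -5.94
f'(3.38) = -4.64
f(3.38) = -5.76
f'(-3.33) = 5.08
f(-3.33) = -5.43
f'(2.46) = -4.53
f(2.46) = -1.72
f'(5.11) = -6.73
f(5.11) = -15.53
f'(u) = (6*u - 1)*(2*u^4 - u^3 - 8*u^2 + 6*u - 8)/(-3*u^2 + u + 6)^2 + (8*u^3 - 3*u^2 - 16*u + 6)/(-3*u^2 + u + 6) = (-12*u^5 + 9*u^4 + 46*u^3 - 8*u^2 - 144*u + 44)/(9*u^4 - 6*u^3 - 35*u^2 + 12*u + 36)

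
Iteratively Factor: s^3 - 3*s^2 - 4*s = (s - 4)*(s^2 + s) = (s - 4)*(s + 1)*(s)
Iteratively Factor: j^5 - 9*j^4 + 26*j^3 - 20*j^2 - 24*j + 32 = (j - 2)*(j^4 - 7*j^3 + 12*j^2 + 4*j - 16) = (j - 2)^2*(j^3 - 5*j^2 + 2*j + 8) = (j - 2)^2*(j + 1)*(j^2 - 6*j + 8) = (j - 2)^3*(j + 1)*(j - 4)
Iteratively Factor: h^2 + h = (h)*(h + 1)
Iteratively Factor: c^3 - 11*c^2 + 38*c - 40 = (c - 2)*(c^2 - 9*c + 20) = (c - 4)*(c - 2)*(c - 5)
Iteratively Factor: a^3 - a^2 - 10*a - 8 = (a + 1)*(a^2 - 2*a - 8) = (a + 1)*(a + 2)*(a - 4)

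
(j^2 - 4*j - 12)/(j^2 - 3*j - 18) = (j + 2)/(j + 3)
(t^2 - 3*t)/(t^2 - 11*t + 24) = t/(t - 8)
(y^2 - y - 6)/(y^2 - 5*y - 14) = (y - 3)/(y - 7)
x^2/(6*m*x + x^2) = x/(6*m + x)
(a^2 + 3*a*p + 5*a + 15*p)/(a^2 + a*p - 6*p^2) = (-a - 5)/(-a + 2*p)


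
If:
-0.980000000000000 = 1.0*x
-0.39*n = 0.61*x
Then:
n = 1.53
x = -0.98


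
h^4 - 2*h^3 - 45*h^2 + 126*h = h*(h - 6)*(h - 3)*(h + 7)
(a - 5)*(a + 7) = a^2 + 2*a - 35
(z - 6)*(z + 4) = z^2 - 2*z - 24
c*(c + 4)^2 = c^3 + 8*c^2 + 16*c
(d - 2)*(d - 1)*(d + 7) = d^3 + 4*d^2 - 19*d + 14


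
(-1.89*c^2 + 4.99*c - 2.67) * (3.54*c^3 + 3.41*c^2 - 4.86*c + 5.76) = -6.6906*c^5 + 11.2197*c^4 + 16.7495*c^3 - 44.2425*c^2 + 41.7186*c - 15.3792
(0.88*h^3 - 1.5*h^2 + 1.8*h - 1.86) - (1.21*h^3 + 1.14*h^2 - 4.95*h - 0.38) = -0.33*h^3 - 2.64*h^2 + 6.75*h - 1.48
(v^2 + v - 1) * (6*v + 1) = 6*v^3 + 7*v^2 - 5*v - 1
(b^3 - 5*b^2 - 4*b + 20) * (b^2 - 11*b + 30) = b^5 - 16*b^4 + 81*b^3 - 86*b^2 - 340*b + 600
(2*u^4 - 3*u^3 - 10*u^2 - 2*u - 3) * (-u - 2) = -2*u^5 - u^4 + 16*u^3 + 22*u^2 + 7*u + 6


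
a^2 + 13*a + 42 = (a + 6)*(a + 7)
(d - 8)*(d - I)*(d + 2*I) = d^3 - 8*d^2 + I*d^2 + 2*d - 8*I*d - 16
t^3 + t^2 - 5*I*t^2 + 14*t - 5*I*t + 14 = (t + 1)*(t - 7*I)*(t + 2*I)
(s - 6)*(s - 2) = s^2 - 8*s + 12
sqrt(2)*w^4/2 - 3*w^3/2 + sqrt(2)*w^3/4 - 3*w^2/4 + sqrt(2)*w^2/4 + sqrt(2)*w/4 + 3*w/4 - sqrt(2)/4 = (w - 1/2)*(w - sqrt(2))*(w - sqrt(2)/2)*(sqrt(2)*w/2 + sqrt(2)/2)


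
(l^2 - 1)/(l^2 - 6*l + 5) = (l + 1)/(l - 5)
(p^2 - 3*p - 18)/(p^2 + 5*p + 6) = (p - 6)/(p + 2)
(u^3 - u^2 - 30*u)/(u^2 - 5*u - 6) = u*(u + 5)/(u + 1)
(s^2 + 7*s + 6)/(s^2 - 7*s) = (s^2 + 7*s + 6)/(s*(s - 7))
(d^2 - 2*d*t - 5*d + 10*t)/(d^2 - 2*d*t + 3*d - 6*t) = (d - 5)/(d + 3)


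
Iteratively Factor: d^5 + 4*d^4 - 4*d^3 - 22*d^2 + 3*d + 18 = (d - 1)*(d^4 + 5*d^3 + d^2 - 21*d - 18) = (d - 1)*(d + 3)*(d^3 + 2*d^2 - 5*d - 6) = (d - 1)*(d + 3)^2*(d^2 - d - 2) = (d - 2)*(d - 1)*(d + 3)^2*(d + 1)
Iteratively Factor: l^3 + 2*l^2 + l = (l + 1)*(l^2 + l) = (l + 1)^2*(l)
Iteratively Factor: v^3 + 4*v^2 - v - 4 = (v + 4)*(v^2 - 1) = (v + 1)*(v + 4)*(v - 1)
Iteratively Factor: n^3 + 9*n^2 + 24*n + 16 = (n + 1)*(n^2 + 8*n + 16) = (n + 1)*(n + 4)*(n + 4)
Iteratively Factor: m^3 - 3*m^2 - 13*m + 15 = (m - 1)*(m^2 - 2*m - 15) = (m - 5)*(m - 1)*(m + 3)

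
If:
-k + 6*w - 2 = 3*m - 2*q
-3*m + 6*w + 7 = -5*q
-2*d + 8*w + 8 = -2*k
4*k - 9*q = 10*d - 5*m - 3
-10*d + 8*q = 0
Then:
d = -212/335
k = -444/67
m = 674/335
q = -53/67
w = 167/335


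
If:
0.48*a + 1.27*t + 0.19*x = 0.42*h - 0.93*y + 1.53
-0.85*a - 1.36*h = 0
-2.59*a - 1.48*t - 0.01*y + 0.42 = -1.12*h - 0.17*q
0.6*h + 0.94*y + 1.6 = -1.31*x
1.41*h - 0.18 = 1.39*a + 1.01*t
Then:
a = 0.385453679515236*y - 0.965692147772043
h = 0.603557592357527 - 0.240908549697022*y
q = -0.0277183421392681*y - 3.80531489635054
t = 1.99339434715569 - 0.866793732276217*y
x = -0.607217458154035*y - 1.497812637721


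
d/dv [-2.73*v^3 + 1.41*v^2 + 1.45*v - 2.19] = -8.19*v^2 + 2.82*v + 1.45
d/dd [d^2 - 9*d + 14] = 2*d - 9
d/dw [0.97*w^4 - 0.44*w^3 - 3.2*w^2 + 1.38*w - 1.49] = 3.88*w^3 - 1.32*w^2 - 6.4*w + 1.38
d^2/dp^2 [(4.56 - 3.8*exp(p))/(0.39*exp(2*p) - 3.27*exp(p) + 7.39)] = (-0.57798*exp(4*p) - 2.071836*exp(3*p) + 48.265776*exp(2*p) - 95.6380199999999*exp(p) - 97.332212)*exp(p)/(0.059319*exp(6*p) - 1.492101*exp(5*p) + 15.88275*exp(4*p) - 91.512585*exp(3*p) + 300.95775*exp(2*p) - 535.744701*exp(p) + 403.583419)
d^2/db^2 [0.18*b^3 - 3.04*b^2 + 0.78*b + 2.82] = 1.08*b - 6.08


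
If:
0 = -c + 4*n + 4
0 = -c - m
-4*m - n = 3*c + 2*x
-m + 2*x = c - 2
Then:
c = -4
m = 4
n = -2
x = -1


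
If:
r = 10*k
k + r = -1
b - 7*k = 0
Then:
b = -7/11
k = -1/11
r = -10/11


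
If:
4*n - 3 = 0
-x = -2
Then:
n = 3/4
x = 2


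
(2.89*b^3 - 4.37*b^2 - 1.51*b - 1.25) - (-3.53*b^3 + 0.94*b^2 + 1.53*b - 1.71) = 6.42*b^3 - 5.31*b^2 - 3.04*b + 0.46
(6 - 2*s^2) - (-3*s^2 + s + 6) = s^2 - s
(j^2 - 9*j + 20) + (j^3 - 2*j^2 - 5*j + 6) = j^3 - j^2 - 14*j + 26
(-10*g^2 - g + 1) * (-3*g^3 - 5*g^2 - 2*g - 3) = 30*g^5 + 53*g^4 + 22*g^3 + 27*g^2 + g - 3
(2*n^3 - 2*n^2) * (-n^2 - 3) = -2*n^5 + 2*n^4 - 6*n^3 + 6*n^2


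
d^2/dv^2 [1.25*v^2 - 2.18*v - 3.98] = 2.50000000000000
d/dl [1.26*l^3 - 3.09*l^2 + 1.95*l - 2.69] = 3.78*l^2 - 6.18*l + 1.95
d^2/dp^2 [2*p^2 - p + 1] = 4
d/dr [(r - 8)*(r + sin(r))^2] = (r + sin(r))*(r + (2*r - 16)*(cos(r) + 1) + sin(r))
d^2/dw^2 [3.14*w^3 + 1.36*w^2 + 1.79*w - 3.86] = 18.84*w + 2.72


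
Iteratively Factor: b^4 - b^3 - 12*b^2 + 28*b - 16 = (b - 2)*(b^3 + b^2 - 10*b + 8) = (b - 2)^2*(b^2 + 3*b - 4) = (b - 2)^2*(b + 4)*(b - 1)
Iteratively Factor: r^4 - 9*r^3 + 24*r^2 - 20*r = (r)*(r^3 - 9*r^2 + 24*r - 20) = r*(r - 2)*(r^2 - 7*r + 10) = r*(r - 5)*(r - 2)*(r - 2)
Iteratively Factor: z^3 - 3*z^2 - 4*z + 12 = (z - 2)*(z^2 - z - 6) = (z - 3)*(z - 2)*(z + 2)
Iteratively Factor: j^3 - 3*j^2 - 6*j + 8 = (j - 1)*(j^2 - 2*j - 8) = (j - 1)*(j + 2)*(j - 4)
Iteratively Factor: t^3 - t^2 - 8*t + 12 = (t + 3)*(t^2 - 4*t + 4) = (t - 2)*(t + 3)*(t - 2)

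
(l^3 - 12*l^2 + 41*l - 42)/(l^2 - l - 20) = (-l^3 + 12*l^2 - 41*l + 42)/(-l^2 + l + 20)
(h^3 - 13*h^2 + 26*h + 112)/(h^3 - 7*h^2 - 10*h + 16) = (h - 7)/(h - 1)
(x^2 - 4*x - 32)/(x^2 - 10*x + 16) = (x + 4)/(x - 2)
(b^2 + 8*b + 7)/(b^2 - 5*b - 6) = (b + 7)/(b - 6)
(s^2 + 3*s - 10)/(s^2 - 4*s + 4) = (s + 5)/(s - 2)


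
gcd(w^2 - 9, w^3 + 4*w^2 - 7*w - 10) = 1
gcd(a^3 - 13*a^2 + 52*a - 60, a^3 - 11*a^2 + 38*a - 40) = a^2 - 7*a + 10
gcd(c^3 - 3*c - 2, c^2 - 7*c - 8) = c + 1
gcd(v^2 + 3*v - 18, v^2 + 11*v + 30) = v + 6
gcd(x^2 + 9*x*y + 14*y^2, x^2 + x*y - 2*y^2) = x + 2*y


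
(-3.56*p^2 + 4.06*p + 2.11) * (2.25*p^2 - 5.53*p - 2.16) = -8.01*p^4 + 28.8218*p^3 - 10.0147*p^2 - 20.4379*p - 4.5576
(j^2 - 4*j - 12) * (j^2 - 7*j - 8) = j^4 - 11*j^3 + 8*j^2 + 116*j + 96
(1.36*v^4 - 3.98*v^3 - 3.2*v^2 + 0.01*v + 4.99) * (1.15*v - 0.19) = 1.564*v^5 - 4.8354*v^4 - 2.9238*v^3 + 0.6195*v^2 + 5.7366*v - 0.9481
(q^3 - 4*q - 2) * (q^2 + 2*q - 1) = q^5 + 2*q^4 - 5*q^3 - 10*q^2 + 2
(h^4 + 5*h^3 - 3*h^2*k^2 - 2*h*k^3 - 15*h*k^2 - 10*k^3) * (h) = h^5 + 5*h^4 - 3*h^3*k^2 - 2*h^2*k^3 - 15*h^2*k^2 - 10*h*k^3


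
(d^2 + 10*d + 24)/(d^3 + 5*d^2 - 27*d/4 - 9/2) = 4*(d + 4)/(4*d^2 - 4*d - 3)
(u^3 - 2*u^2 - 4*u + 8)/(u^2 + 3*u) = (u^3 - 2*u^2 - 4*u + 8)/(u*(u + 3))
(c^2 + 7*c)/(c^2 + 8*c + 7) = c/(c + 1)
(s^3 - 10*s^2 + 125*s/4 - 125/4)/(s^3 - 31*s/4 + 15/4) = (2*s^2 - 15*s + 25)/(2*s^2 + 5*s - 3)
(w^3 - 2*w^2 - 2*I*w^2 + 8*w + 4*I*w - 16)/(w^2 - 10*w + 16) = (w^2 - 2*I*w + 8)/(w - 8)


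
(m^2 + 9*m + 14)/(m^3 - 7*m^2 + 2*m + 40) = (m + 7)/(m^2 - 9*m + 20)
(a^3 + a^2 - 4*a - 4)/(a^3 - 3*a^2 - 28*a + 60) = (a^2 + 3*a + 2)/(a^2 - a - 30)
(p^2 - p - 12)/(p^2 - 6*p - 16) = (-p^2 + p + 12)/(-p^2 + 6*p + 16)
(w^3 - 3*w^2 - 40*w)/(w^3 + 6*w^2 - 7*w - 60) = w*(w - 8)/(w^2 + w - 12)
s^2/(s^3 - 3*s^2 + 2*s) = s/(s^2 - 3*s + 2)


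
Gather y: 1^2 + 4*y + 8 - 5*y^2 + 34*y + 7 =-5*y^2 + 38*y + 16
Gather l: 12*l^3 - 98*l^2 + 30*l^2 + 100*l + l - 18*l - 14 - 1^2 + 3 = 12*l^3 - 68*l^2 + 83*l - 12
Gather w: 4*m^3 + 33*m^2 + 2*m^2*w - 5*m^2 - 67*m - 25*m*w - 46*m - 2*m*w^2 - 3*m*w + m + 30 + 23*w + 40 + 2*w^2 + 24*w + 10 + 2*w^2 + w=4*m^3 + 28*m^2 - 112*m + w^2*(4 - 2*m) + w*(2*m^2 - 28*m + 48) + 80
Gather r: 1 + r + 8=r + 9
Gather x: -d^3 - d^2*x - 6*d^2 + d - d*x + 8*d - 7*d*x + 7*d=-d^3 - 6*d^2 + 16*d + x*(-d^2 - 8*d)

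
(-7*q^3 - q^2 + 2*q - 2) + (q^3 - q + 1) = -6*q^3 - q^2 + q - 1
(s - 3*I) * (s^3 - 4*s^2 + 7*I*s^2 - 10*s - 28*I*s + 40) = s^4 - 4*s^3 + 4*I*s^3 + 11*s^2 - 16*I*s^2 - 44*s + 30*I*s - 120*I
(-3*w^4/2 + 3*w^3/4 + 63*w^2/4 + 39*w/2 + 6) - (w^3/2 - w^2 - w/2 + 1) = -3*w^4/2 + w^3/4 + 67*w^2/4 + 20*w + 5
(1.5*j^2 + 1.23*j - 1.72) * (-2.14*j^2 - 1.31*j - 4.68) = -3.21*j^4 - 4.5972*j^3 - 4.9505*j^2 - 3.5032*j + 8.0496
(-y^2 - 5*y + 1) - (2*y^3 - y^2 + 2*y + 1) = -2*y^3 - 7*y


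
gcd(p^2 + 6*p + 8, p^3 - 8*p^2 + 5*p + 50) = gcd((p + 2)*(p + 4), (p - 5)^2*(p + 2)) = p + 2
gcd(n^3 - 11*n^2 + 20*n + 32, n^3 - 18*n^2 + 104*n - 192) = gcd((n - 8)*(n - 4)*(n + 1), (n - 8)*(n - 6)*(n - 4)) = n^2 - 12*n + 32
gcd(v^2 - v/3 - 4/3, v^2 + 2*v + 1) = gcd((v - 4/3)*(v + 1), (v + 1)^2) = v + 1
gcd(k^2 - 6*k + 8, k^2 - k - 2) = k - 2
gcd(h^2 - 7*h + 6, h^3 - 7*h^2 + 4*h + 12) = h - 6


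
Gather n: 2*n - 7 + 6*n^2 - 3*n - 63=6*n^2 - n - 70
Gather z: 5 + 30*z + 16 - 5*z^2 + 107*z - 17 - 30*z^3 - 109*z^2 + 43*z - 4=-30*z^3 - 114*z^2 + 180*z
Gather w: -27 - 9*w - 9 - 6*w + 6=-15*w - 30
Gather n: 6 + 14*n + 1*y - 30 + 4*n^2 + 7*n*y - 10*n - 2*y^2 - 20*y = 4*n^2 + n*(7*y + 4) - 2*y^2 - 19*y - 24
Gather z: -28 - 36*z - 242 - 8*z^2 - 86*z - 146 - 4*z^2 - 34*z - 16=-12*z^2 - 156*z - 432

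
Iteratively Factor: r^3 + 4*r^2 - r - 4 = (r - 1)*(r^2 + 5*r + 4) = (r - 1)*(r + 1)*(r + 4)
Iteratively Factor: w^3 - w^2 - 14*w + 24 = (w + 4)*(w^2 - 5*w + 6) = (w - 3)*(w + 4)*(w - 2)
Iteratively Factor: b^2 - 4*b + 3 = (b - 1)*(b - 3)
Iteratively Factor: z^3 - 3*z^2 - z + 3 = (z + 1)*(z^2 - 4*z + 3) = (z - 3)*(z + 1)*(z - 1)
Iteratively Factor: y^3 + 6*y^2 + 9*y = (y + 3)*(y^2 + 3*y) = y*(y + 3)*(y + 3)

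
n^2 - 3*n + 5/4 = (n - 5/2)*(n - 1/2)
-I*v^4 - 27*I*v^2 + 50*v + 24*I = (v - 6*I)*(v + I)*(v + 4*I)*(-I*v + 1)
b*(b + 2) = b^2 + 2*b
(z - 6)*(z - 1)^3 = z^4 - 9*z^3 + 21*z^2 - 19*z + 6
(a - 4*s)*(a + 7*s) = a^2 + 3*a*s - 28*s^2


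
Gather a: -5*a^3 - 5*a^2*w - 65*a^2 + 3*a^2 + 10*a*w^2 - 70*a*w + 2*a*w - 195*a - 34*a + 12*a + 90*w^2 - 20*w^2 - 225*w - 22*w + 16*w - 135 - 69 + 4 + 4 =-5*a^3 + a^2*(-5*w - 62) + a*(10*w^2 - 68*w - 217) + 70*w^2 - 231*w - 196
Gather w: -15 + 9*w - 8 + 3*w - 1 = 12*w - 24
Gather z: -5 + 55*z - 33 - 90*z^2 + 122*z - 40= -90*z^2 + 177*z - 78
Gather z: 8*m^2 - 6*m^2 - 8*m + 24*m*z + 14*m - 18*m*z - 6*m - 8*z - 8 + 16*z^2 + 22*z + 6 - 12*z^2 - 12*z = 2*m^2 + 4*z^2 + z*(6*m + 2) - 2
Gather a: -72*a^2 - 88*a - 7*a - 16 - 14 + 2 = -72*a^2 - 95*a - 28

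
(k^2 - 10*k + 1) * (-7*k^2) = -7*k^4 + 70*k^3 - 7*k^2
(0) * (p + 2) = 0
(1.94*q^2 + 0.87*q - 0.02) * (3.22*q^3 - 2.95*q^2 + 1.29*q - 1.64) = 6.2468*q^5 - 2.9216*q^4 - 0.1283*q^3 - 2.0003*q^2 - 1.4526*q + 0.0328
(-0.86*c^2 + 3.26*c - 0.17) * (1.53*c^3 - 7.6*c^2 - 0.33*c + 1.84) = -1.3158*c^5 + 11.5238*c^4 - 24.7523*c^3 - 1.3662*c^2 + 6.0545*c - 0.3128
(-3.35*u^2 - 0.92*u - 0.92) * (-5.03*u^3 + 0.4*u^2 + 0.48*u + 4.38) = 16.8505*u^5 + 3.2876*u^4 + 2.6516*u^3 - 15.4826*u^2 - 4.4712*u - 4.0296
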